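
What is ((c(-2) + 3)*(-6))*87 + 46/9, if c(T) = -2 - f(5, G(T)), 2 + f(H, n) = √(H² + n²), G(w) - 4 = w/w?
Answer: -14048/9 + 2610*√2 ≈ 2130.2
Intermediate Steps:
G(w) = 5 (G(w) = 4 + w/w = 4 + 1 = 5)
f(H, n) = -2 + √(H² + n²)
c(T) = -5*√2 (c(T) = -2 - (-2 + √(5² + 5²)) = -2 - (-2 + √(25 + 25)) = -2 - (-2 + √50) = -2 - (-2 + 5*√2) = -2 + (2 - 5*√2) = -5*√2)
((c(-2) + 3)*(-6))*87 + 46/9 = ((-5*√2 + 3)*(-6))*87 + 46/9 = ((3 - 5*√2)*(-6))*87 + 46*(⅑) = (-18 + 30*√2)*87 + 46/9 = (-1566 + 2610*√2) + 46/9 = -14048/9 + 2610*√2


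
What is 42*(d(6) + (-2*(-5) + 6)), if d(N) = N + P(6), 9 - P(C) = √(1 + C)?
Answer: 1302 - 42*√7 ≈ 1190.9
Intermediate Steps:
P(C) = 9 - √(1 + C)
d(N) = 9 + N - √7 (d(N) = N + (9 - √(1 + 6)) = N + (9 - √7) = 9 + N - √7)
42*(d(6) + (-2*(-5) + 6)) = 42*((9 + 6 - √7) + (-2*(-5) + 6)) = 42*((15 - √7) + (10 + 6)) = 42*((15 - √7) + 16) = 42*(31 - √7) = 1302 - 42*√7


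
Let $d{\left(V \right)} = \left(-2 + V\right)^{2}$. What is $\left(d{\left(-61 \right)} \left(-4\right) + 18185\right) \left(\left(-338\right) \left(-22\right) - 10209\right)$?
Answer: $-6402857$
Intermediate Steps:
$\left(d{\left(-61 \right)} \left(-4\right) + 18185\right) \left(\left(-338\right) \left(-22\right) - 10209\right) = \left(\left(-2 - 61\right)^{2} \left(-4\right) + 18185\right) \left(\left(-338\right) \left(-22\right) - 10209\right) = \left(\left(-63\right)^{2} \left(-4\right) + 18185\right) \left(7436 - 10209\right) = \left(3969 \left(-4\right) + 18185\right) \left(-2773\right) = \left(-15876 + 18185\right) \left(-2773\right) = 2309 \left(-2773\right) = -6402857$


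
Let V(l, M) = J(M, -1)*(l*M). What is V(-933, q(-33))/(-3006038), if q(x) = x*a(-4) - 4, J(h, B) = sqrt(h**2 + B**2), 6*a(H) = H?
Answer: 41985*sqrt(13)/1503019 ≈ 0.10072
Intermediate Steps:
a(H) = H/6
J(h, B) = sqrt(B**2 + h**2)
q(x) = -4 - 2*x/3 (q(x) = x*((1/6)*(-4)) - 4 = x*(-2/3) - 4 = -2*x/3 - 4 = -4 - 2*x/3)
V(l, M) = M*l*sqrt(1 + M**2) (V(l, M) = sqrt((-1)**2 + M**2)*(l*M) = sqrt(1 + M**2)*(M*l) = M*l*sqrt(1 + M**2))
V(-933, q(-33))/(-3006038) = ((-4 - 2/3*(-33))*(-933)*sqrt(1 + (-4 - 2/3*(-33))**2))/(-3006038) = ((-4 + 22)*(-933)*sqrt(1 + (-4 + 22)**2))*(-1/3006038) = (18*(-933)*sqrt(1 + 18**2))*(-1/3006038) = (18*(-933)*sqrt(1 + 324))*(-1/3006038) = (18*(-933)*sqrt(325))*(-1/3006038) = (18*(-933)*(5*sqrt(13)))*(-1/3006038) = -83970*sqrt(13)*(-1/3006038) = 41985*sqrt(13)/1503019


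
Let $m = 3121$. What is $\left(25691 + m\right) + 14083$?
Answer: $42895$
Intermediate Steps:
$\left(25691 + m\right) + 14083 = \left(25691 + 3121\right) + 14083 = 28812 + 14083 = 42895$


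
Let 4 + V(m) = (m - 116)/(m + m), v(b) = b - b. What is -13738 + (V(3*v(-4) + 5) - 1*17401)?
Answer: -311541/10 ≈ -31154.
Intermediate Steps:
v(b) = 0
V(m) = -4 + (-116 + m)/(2*m) (V(m) = -4 + (m - 116)/(m + m) = -4 + (-116 + m)/((2*m)) = -4 + (-116 + m)*(1/(2*m)) = -4 + (-116 + m)/(2*m))
-13738 + (V(3*v(-4) + 5) - 1*17401) = -13738 + ((-7/2 - 58/(3*0 + 5)) - 1*17401) = -13738 + ((-7/2 - 58/(0 + 5)) - 17401) = -13738 + ((-7/2 - 58/5) - 17401) = -13738 + (-151/10 - 17401) = -13738 - 174161/10 = -311541/10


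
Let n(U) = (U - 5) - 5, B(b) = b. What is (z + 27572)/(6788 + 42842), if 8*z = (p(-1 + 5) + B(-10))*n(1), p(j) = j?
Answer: 22063/39704 ≈ 0.55569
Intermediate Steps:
n(U) = -10 + U (n(U) = (-5 + U) - 5 = -10 + U)
z = 27/4 (z = (((-1 + 5) - 10)*(-10 + 1))/8 = ((4 - 10)*(-9))/8 = (-6*(-9))/8 = (⅛)*54 = 27/4 ≈ 6.7500)
(z + 27572)/(6788 + 42842) = (27/4 + 27572)/(6788 + 42842) = (110315/4)/49630 = (110315/4)*(1/49630) = 22063/39704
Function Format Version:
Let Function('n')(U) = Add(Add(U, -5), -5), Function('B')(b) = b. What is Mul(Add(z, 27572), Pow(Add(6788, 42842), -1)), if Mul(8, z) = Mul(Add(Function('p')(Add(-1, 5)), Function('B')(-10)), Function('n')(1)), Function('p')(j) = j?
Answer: Rational(22063, 39704) ≈ 0.55569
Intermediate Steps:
Function('n')(U) = Add(-10, U) (Function('n')(U) = Add(Add(-5, U), -5) = Add(-10, U))
z = Rational(27, 4) (z = Mul(Rational(1, 8), Mul(Add(Add(-1, 5), -10), Add(-10, 1))) = Mul(Rational(1, 8), Mul(Add(4, -10), -9)) = Mul(Rational(1, 8), Mul(-6, -9)) = Mul(Rational(1, 8), 54) = Rational(27, 4) ≈ 6.7500)
Mul(Add(z, 27572), Pow(Add(6788, 42842), -1)) = Mul(Add(Rational(27, 4), 27572), Pow(Add(6788, 42842), -1)) = Mul(Rational(110315, 4), Pow(49630, -1)) = Mul(Rational(110315, 4), Rational(1, 49630)) = Rational(22063, 39704)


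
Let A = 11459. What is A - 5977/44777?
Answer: 513093666/44777 ≈ 11459.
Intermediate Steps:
A - 5977/44777 = 11459 - 5977/44777 = 513093666/44777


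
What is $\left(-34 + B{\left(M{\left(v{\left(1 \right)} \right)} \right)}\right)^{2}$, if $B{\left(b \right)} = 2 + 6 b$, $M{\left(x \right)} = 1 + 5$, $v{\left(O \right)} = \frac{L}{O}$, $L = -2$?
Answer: $16$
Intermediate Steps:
$v{\left(O \right)} = - \frac{2}{O}$
$M{\left(x \right)} = 6$
$\left(-34 + B{\left(M{\left(v{\left(1 \right)} \right)} \right)}\right)^{2} = \left(-34 + \left(2 + 6 \cdot 6\right)\right)^{2} = \left(-34 + \left(2 + 36\right)\right)^{2} = \left(-34 + 38\right)^{2} = 4^{2} = 16$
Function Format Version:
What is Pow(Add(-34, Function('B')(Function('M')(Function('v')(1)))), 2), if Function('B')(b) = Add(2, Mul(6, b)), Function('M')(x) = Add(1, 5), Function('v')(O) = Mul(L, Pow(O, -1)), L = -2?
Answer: 16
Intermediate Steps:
Function('v')(O) = Mul(-2, Pow(O, -1))
Function('M')(x) = 6
Pow(Add(-34, Function('B')(Function('M')(Function('v')(1)))), 2) = Pow(Add(-34, Add(2, Mul(6, 6))), 2) = Pow(Add(-34, Add(2, 36)), 2) = Pow(Add(-34, 38), 2) = Pow(4, 2) = 16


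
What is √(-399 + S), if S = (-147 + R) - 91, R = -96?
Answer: I*√733 ≈ 27.074*I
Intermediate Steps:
S = -334 (S = (-147 - 96) - 91 = -243 - 91 = -334)
√(-399 + S) = √(-399 - 334) = √(-733) = I*√733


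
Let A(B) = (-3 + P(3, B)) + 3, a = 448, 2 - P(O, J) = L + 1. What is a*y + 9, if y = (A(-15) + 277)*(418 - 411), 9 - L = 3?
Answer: 853001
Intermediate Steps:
L = 6 (L = 9 - 1*3 = 9 - 3 = 6)
P(O, J) = -5 (P(O, J) = 2 - (6 + 1) = 2 - 1*7 = 2 - 7 = -5)
A(B) = -5 (A(B) = (-3 - 5) + 3 = -8 + 3 = -5)
y = 1904 (y = (-5 + 277)*(418 - 411) = 272*7 = 1904)
a*y + 9 = 448*1904 + 9 = 852992 + 9 = 853001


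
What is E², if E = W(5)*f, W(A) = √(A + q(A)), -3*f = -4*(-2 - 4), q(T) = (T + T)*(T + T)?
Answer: 6720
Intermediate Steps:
q(T) = 4*T² (q(T) = (2*T)*(2*T) = 4*T²)
f = -8 (f = -(-4)*(-2 - 4)/3 = -(-4)*(-6)/3 = -⅓*24 = -8)
W(A) = √(A + 4*A²)
E = -8*√105 (E = √(5*(1 + 4*5))*(-8) = √(5*(1 + 20))*(-8) = √(5*21)*(-8) = √105*(-8) = -8*√105 ≈ -81.976)
E² = (-8*√105)² = 6720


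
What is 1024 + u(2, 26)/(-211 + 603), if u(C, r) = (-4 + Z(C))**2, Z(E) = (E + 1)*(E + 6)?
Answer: 50226/49 ≈ 1025.0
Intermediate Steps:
Z(E) = (1 + E)*(6 + E)
u(C, r) = (2 + C**2 + 7*C)**2 (u(C, r) = (-4 + (6 + C**2 + 7*C))**2 = (2 + C**2 + 7*C)**2)
1024 + u(2, 26)/(-211 + 603) = 1024 + (2 + 2**2 + 7*2)**2/(-211 + 603) = 1024 + (2 + 4 + 14)**2/392 = 1024 + (1/392)*20**2 = 1024 + (1/392)*400 = 1024 + 50/49 = 50226/49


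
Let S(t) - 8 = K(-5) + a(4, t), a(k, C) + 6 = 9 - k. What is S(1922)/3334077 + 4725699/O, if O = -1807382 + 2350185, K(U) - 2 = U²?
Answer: 15755862800125/1809746997831 ≈ 8.7061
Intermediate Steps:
K(U) = 2 + U²
O = 542803
a(k, C) = 3 - k (a(k, C) = -6 + (9 - k) = 3 - k)
S(t) = 34 (S(t) = 8 + ((2 + (-5)²) + (3 - 1*4)) = 8 + ((2 + 25) + (3 - 4)) = 8 + (27 - 1) = 8 + 26 = 34)
S(1922)/3334077 + 4725699/O = 34/3334077 + 4725699/542803 = 15755862800125/1809746997831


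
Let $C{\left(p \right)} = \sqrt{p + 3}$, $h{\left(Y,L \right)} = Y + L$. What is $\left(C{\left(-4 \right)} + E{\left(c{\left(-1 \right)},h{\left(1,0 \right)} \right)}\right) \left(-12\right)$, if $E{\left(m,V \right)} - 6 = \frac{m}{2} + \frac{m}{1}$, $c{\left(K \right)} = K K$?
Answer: $-90 - 12 i \approx -90.0 - 12.0 i$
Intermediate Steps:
$h{\left(Y,L \right)} = L + Y$
$c{\left(K \right)} = K^{2}$
$C{\left(p \right)} = \sqrt{3 + p}$
$E{\left(m,V \right)} = 6 + \frac{3 m}{2}$ ($E{\left(m,V \right)} = 6 + \left(\frac{m}{2} + \frac{m}{1}\right) = 6 + \left(m \frac{1}{2} + m 1\right) = 6 + \left(\frac{m}{2} + m\right) = 6 + \frac{3 m}{2}$)
$\left(C{\left(-4 \right)} + E{\left(c{\left(-1 \right)},h{\left(1,0 \right)} \right)}\right) \left(-12\right) = \left(\sqrt{3 - 4} + \left(6 + \frac{3 \left(-1\right)^{2}}{2}\right)\right) \left(-12\right) = \left(\sqrt{-1} + \left(6 + \frac{3}{2} \cdot 1\right)\right) \left(-12\right) = \left(i + \left(6 + \frac{3}{2}\right)\right) \left(-12\right) = \left(i + \frac{15}{2}\right) \left(-12\right) = \left(\frac{15}{2} + i\right) \left(-12\right) = -90 - 12 i$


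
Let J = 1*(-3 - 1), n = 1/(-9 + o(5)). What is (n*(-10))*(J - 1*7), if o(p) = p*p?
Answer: 55/8 ≈ 6.8750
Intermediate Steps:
o(p) = p**2
n = 1/16 (n = 1/(-9 + 5**2) = 1/(-9 + 25) = 1/16 ≈ 0.062500)
J = -4 (J = 1*(-4) = -4)
(n*(-10))*(J - 1*7) = ((1/16)*(-10))*(-4 - 1*7) = -5*(-4 - 7)/8 = -5/8*(-11) = 55/8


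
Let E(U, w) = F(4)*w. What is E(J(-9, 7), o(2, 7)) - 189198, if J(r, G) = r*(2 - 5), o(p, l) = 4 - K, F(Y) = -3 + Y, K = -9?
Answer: -189185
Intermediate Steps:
o(p, l) = 13 (o(p, l) = 4 - 1*(-9) = 4 + 9 = 13)
J(r, G) = -3*r (J(r, G) = r*(-3) = -3*r)
E(U, w) = w (E(U, w) = (-3 + 4)*w = 1*w = w)
E(J(-9, 7), o(2, 7)) - 189198 = 13 - 189198 = -189185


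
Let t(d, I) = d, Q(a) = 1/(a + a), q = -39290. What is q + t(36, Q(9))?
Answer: -39254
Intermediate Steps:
Q(a) = 1/(2*a)
q + t(36, Q(9)) = -39290 + 36 = -39254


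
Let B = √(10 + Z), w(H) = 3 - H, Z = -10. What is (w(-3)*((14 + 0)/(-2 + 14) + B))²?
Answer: 49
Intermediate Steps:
B = 0 (B = √(10 - 10) = √0 = 0)
(w(-3)*((14 + 0)/(-2 + 14) + B))² = ((3 - 1*(-3))*((14 + 0)/(-2 + 14) + 0))² = ((3 + 3)*(14/12 + 0))² = (6*(14*(1/12) + 0))² = (6*(7/6 + 0))² = (6*(7/6))² = 7² = 49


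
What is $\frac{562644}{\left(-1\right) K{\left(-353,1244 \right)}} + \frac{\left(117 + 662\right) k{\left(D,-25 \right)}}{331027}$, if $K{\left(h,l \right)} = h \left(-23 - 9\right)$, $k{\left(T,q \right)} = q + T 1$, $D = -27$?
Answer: $- \frac{46676983439}{934820248} \approx -49.932$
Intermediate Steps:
$k{\left(T,q \right)} = T + q$ ($k{\left(T,q \right)} = q + T = T + q$)
$K{\left(h,l \right)} = - 32 h$ ($K{\left(h,l \right)} = h \left(-32\right) = - 32 h$)
$\frac{562644}{\left(-1\right) K{\left(-353,1244 \right)}} + \frac{\left(117 + 662\right) k{\left(D,-25 \right)}}{331027} = \frac{562644}{\left(-1\right) \left(\left(-32\right) \left(-353\right)\right)} + \frac{\left(117 + 662\right) \left(-27 - 25\right)}{331027} = \frac{562644}{\left(-1\right) 11296} + 779 \left(-52\right) \frac{1}{331027} = \frac{562644}{-11296} - \frac{40508}{331027} = 562644 \left(- \frac{1}{11296}\right) - \frac{40508}{331027} = - \frac{140661}{2824} - \frac{40508}{331027} = - \frac{46676983439}{934820248}$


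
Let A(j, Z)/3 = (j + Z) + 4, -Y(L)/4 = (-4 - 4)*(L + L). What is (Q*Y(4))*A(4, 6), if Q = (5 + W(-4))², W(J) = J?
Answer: 10752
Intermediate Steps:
Y(L) = 64*L (Y(L) = -4*(-4 - 4)*(L + L) = -(-32)*2*L = -(-64)*L = 64*L)
A(j, Z) = 12 + 3*Z + 3*j (A(j, Z) = 3*((j + Z) + 4) = 3*((Z + j) + 4) = 3*(4 + Z + j) = 12 + 3*Z + 3*j)
Q = 1 (Q = (5 - 4)² = 1² = 1)
(Q*Y(4))*A(4, 6) = (1*(64*4))*(12 + 3*6 + 3*4) = (1*256)*(12 + 18 + 12) = 256*42 = 10752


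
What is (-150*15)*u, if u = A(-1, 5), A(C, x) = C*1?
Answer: 2250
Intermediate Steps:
A(C, x) = C
u = -1
(-150*15)*u = -150*15*(-1) = -2250*(-1) = 2250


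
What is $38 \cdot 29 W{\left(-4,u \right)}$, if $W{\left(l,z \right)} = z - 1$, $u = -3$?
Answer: $-4408$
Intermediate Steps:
$W{\left(l,z \right)} = -1 + z$
$38 \cdot 29 W{\left(-4,u \right)} = 38 \cdot 29 \left(-1 - 3\right) = 1102 \left(-4\right) = -4408$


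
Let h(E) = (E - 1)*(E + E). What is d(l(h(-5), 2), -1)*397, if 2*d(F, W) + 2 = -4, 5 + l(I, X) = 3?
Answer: -1191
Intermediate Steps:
h(E) = 2*E*(-1 + E) (h(E) = (-1 + E)*(2*E) = 2*E*(-1 + E))
l(I, X) = -2 (l(I, X) = -5 + 3 = -2)
d(F, W) = -3 (d(F, W) = -1 + (1/2)*(-4) = -1 - 2 = -3)
d(l(h(-5), 2), -1)*397 = -3*397 = -1191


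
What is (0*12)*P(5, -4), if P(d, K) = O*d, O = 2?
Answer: 0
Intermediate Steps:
P(d, K) = 2*d
(0*12)*P(5, -4) = (0*12)*(2*5) = 0*10 = 0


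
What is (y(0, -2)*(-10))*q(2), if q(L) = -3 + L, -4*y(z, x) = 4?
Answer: -10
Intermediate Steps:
y(z, x) = -1 (y(z, x) = -¼*4 = -1)
(y(0, -2)*(-10))*q(2) = (-1*(-10))*(-3 + 2) = 10*(-1) = -10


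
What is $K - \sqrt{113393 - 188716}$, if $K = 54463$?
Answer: $54463 - i \sqrt{75323} \approx 54463.0 - 274.45 i$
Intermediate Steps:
$K - \sqrt{113393 - 188716} = 54463 - \sqrt{113393 - 188716} = 54463 - \sqrt{-75323} = 54463 - i \sqrt{75323}$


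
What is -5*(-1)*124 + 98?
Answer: 718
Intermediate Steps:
-5*(-1)*124 + 98 = 5*124 + 98 = 620 + 98 = 718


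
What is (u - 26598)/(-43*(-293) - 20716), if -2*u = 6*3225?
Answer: 36273/8117 ≈ 4.4688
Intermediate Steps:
u = -9675 (u = -3*3225 = -½*19350 = -9675)
(u - 26598)/(-43*(-293) - 20716) = (-9675 - 26598)/(-43*(-293) - 20716) = -36273/(12599 - 20716) = -36273/(-8117) = -36273*(-1/8117) = 36273/8117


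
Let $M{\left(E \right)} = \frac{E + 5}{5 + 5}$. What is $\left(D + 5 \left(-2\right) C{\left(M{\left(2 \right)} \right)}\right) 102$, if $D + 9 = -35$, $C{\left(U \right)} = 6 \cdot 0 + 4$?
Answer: $-8568$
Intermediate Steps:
$M{\left(E \right)} = \frac{1}{2} + \frac{E}{10}$ ($M{\left(E \right)} = \frac{5 + E}{10} = \left(5 + E\right) \frac{1}{10} = \frac{1}{2} + \frac{E}{10}$)
$C{\left(U \right)} = 4$ ($C{\left(U \right)} = 0 + 4 = 4$)
$D = -44$ ($D = -9 - 35 = -44$)
$\left(D + 5 \left(-2\right) C{\left(M{\left(2 \right)} \right)}\right) 102 = \left(-44 + 5 \left(-2\right) 4\right) 102 = \left(-44 - 40\right) 102 = \left(-84\right) 102 = -8568$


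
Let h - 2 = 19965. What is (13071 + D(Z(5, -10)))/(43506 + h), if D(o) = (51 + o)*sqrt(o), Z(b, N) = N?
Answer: 13071/63473 + 41*I*sqrt(10)/63473 ≈ 0.20593 + 0.0020427*I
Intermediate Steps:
h = 19967 (h = 2 + 19965 = 19967)
D(o) = sqrt(o)*(51 + o)
(13071 + D(Z(5, -10)))/(43506 + h) = (13071 + sqrt(-10)*(51 - 10))/(43506 + 19967) = (13071 + (I*sqrt(10))*41)/63473 = (13071 + 41*I*sqrt(10))*(1/63473) = 13071/63473 + 41*I*sqrt(10)/63473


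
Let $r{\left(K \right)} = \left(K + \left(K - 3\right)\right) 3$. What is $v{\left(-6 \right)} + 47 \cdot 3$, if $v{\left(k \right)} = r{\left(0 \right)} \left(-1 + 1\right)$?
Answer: $141$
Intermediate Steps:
$r{\left(K \right)} = -9 + 6 K$ ($r{\left(K \right)} = \left(K + \left(-3 + K\right)\right) 3 = \left(-3 + 2 K\right) 3 = -9 + 6 K$)
$v{\left(k \right)} = 0$ ($v{\left(k \right)} = \left(-9 + 6 \cdot 0\right) \left(-1 + 1\right) = \left(-9 + 0\right) 0 = \left(-9\right) 0 = 0$)
$v{\left(-6 \right)} + 47 \cdot 3 = 0 + 47 \cdot 3 = 0 + 141 = 141$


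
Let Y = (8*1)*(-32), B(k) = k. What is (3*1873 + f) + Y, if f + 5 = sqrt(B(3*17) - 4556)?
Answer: 5358 + I*sqrt(4505) ≈ 5358.0 + 67.119*I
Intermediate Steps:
f = -5 + I*sqrt(4505) (f = -5 + sqrt(3*17 - 4556) = -5 + sqrt(51 - 4556) = -5 + sqrt(-4505) = -5 + I*sqrt(4505) ≈ -5.0 + 67.119*I)
Y = -256 (Y = 8*(-32) = -256)
(3*1873 + f) + Y = (3*1873 + (-5 + I*sqrt(4505))) - 256 = (5619 + (-5 + I*sqrt(4505))) - 256 = (5614 + I*sqrt(4505)) - 256 = 5358 + I*sqrt(4505)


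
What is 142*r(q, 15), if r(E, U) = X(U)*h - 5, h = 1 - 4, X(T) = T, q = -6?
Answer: -7100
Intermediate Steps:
h = -3
r(E, U) = -5 - 3*U (r(E, U) = U*(-3) - 5 = -3*U - 5 = -5 - 3*U)
142*r(q, 15) = 142*(-5 - 3*15) = 142*(-5 - 45) = 142*(-50) = -7100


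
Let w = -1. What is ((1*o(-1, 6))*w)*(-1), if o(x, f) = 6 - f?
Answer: 0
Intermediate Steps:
((1*o(-1, 6))*w)*(-1) = ((1*(6 - 1*6))*(-1))*(-1) = ((1*(6 - 6))*(-1))*(-1) = ((1*0)*(-1))*(-1) = (0*(-1))*(-1) = 0*(-1) = 0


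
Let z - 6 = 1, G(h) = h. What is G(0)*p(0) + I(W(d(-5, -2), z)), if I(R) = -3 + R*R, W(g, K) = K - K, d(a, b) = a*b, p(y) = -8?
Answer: -3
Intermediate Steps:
z = 7 (z = 6 + 1 = 7)
W(g, K) = 0
I(R) = -3 + R²
G(0)*p(0) + I(W(d(-5, -2), z)) = 0*(-8) + (-3 + 0²) = 0 + (-3 + 0) = 0 - 3 = -3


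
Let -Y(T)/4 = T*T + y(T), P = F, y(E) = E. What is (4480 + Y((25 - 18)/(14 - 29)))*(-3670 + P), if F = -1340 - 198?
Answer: -1750276864/75 ≈ -2.3337e+7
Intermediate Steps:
F = -1538
P = -1538
Y(T) = -4*T - 4*T² (Y(T) = -4*(T*T + T) = -4*(T² + T) = -4*(T + T²) = -4*T - 4*T²)
(4480 + Y((25 - 18)/(14 - 29)))*(-3670 + P) = (4480 + 4*((25 - 18)/(14 - 29))*(-1 - (25 - 18)/(14 - 29)))*(-3670 - 1538) = (4480 + 4*(7/(-15))*(-1 - 7/(-15)))*(-5208) = (4480 + 4*(7*(-1/15))*(-1 - 7*(-1)/15))*(-5208) = (4480 + 4*(-7/15)*(-1 - 1*(-7/15)))*(-5208) = (4480 + 4*(-7/15)*(-1 + 7/15))*(-5208) = (4480 + 4*(-7/15)*(-8/15))*(-5208) = (4480 + 224/225)*(-5208) = (1008224/225)*(-5208) = -1750276864/75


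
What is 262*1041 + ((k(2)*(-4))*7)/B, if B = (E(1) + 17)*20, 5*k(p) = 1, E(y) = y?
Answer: 122733893/450 ≈ 2.7274e+5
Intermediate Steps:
k(p) = ⅕ (k(p) = (⅕)*1 = ⅕)
B = 360 (B = (1 + 17)*20 = 18*20 = 360)
262*1041 + ((k(2)*(-4))*7)/B = 262*1041 + (((⅕)*(-4))*7)/360 = 272742 - ⅘*7*(1/360) = 272742 - 28/5*1/360 = 272742 - 7/450 = 122733893/450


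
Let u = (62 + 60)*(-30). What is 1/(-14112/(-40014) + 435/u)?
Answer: 542412/126829 ≈ 4.2767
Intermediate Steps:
u = -3660 (u = 122*(-30) = -3660)
1/(-14112/(-40014) + 435/u) = 1/(-14112/(-40014) + 435/(-3660)) = 1/(-14112*(-1/40014) + 435*(-1/3660)) = 1/(784/2223 - 29/244) = 1/(126829/542412) = 542412/126829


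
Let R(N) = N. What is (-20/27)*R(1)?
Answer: -20/27 ≈ -0.74074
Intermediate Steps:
(-20/27)*R(1) = (-20/27)*1 = ((1/27)*(-20))*1 = -20/27*1 = -20/27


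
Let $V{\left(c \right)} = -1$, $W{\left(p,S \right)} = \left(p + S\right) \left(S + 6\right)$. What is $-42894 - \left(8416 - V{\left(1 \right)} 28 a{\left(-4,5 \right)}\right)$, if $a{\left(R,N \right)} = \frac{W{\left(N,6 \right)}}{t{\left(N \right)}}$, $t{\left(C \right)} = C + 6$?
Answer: $-51646$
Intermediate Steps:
$W{\left(p,S \right)} = \left(6 + S\right) \left(S + p\right)$ ($W{\left(p,S \right)} = \left(S + p\right) \left(6 + S\right) = \left(6 + S\right) \left(S + p\right)$)
$t{\left(C \right)} = 6 + C$
$a{\left(R,N \right)} = \frac{72 + 12 N}{6 + N}$ ($a{\left(R,N \right)} = \frac{6^{2} + 6 \cdot 6 + 6 N + 6 N}{6 + N} = \frac{36 + 36 + 6 N + 6 N}{6 + N} = \frac{72 + 12 N}{6 + N}$)
$-42894 - \left(8416 - V{\left(1 \right)} 28 a{\left(-4,5 \right)}\right) = -42894 - \left(8416 - \left(-1\right) 28 \cdot 12\right) = -42894 - \left(8416 - \left(-28\right) 12\right) = -42894 - \left(8416 - -336\right) = -42894 - \left(8416 + 336\right) = -42894 - 8752 = -51646$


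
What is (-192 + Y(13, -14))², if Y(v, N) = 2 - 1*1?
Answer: 36481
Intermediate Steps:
Y(v, N) = 1 (Y(v, N) = 2 - 1 = 1)
(-192 + Y(13, -14))² = (-192 + 1)² = (-191)² = 36481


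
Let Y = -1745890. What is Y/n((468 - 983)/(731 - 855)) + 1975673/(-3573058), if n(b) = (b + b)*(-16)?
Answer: 9668750670373/736049948 ≈ 13136.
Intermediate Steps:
n(b) = -32*b (n(b) = (2*b)*(-16) = -32*b)
Y/n((468 - 983)/(731 - 855)) + 1975673/(-3573058) = -1745890*(-(731 - 855)/(32*(468 - 983))) + 1975673/(-3573058) = -1745890/((-(-16480)/(-124))) + 1975673*(-1/3573058) = -1745890/((-(-16480)*(-1)/124)) - 1975673/3573058 = -1745890/((-32*515/124)) - 1975673/3573058 = -1745890/(-4120/31) - 1975673/3573058 = -1745890*(-31/4120) - 1975673/3573058 = 5412259/412 - 1975673/3573058 = 9668750670373/736049948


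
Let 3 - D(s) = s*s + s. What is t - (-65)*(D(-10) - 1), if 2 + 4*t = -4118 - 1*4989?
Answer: -31989/4 ≈ -7997.3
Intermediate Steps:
D(s) = 3 - s - s² (D(s) = 3 - (s*s + s) = 3 - (s² + s) = 3 - (s + s²) = 3 + (-s - s²) = 3 - s - s²)
t = -9109/4 (t = -½ + (-4118 - 1*4989)/4 = -½ + (-4118 - 4989)/4 = -½ + (¼)*(-9107) = -½ - 9107/4 = -9109/4 ≈ -2277.3)
t - (-65)*(D(-10) - 1) = -9109/4 - (-65)*((3 - 1*(-10) - 1*(-10)²) - 1) = -9109/4 - (-65)*((3 + 10 - 1*100) - 1) = -9109/4 - (-65)*((3 + 10 - 100) - 1) = -9109/4 - (-65)*(-87 - 1) = -9109/4 - (-65)*(-88) = -9109/4 - 1*5720 = -9109/4 - 5720 = -31989/4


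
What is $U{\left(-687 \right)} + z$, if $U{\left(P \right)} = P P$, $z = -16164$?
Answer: $455805$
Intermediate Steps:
$U{\left(P \right)} = P^{2}$
$U{\left(-687 \right)} + z = \left(-687\right)^{2} - 16164 = 471969 - 16164 = 455805$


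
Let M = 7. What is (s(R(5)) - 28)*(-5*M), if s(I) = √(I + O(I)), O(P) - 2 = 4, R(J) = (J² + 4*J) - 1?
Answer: 980 - 175*√2 ≈ 732.51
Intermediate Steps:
R(J) = -1 + J² + 4*J
O(P) = 6 (O(P) = 2 + 4 = 6)
s(I) = √(6 + I) (s(I) = √(I + 6) = √(6 + I))
(s(R(5)) - 28)*(-5*M) = (√(6 + (-1 + 5² + 4*5)) - 28)*(-5*7) = (√(6 + (-1 + 25 + 20)) - 28)*(-35) = (√(6 + 44) - 28)*(-35) = (√50 - 28)*(-35) = (5*√2 - 28)*(-35) = (-28 + 5*√2)*(-35) = 980 - 175*√2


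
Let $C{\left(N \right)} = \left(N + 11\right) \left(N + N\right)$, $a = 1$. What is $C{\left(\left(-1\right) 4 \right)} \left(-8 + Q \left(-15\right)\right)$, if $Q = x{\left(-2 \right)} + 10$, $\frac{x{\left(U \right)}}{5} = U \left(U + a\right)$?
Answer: $17248$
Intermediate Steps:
$x{\left(U \right)} = 5 U \left(1 + U\right)$ ($x{\left(U \right)} = 5 U \left(U + 1\right) = 5 U \left(1 + U\right)$)
$Q = 20$ ($Q = 5 \left(-2\right) \left(1 - 2\right) + 10 = 5 \left(-2\right) \left(-1\right) + 10 = 10 + 10 = 20$)
$C{\left(N \right)} = 2 N \left(11 + N\right)$ ($C{\left(N \right)} = \left(11 + N\right) 2 N = 2 N \left(11 + N\right)$)
$C{\left(\left(-1\right) 4 \right)} \left(-8 + Q \left(-15\right)\right) = 2 \left(\left(-1\right) 4\right) \left(11 - 4\right) \left(-8 + 20 \left(-15\right)\right) = 2 \left(-4\right) \left(11 - 4\right) \left(-8 - 300\right) = 2 \left(-4\right) 7 \left(-308\right) = \left(-56\right) \left(-308\right) = 17248$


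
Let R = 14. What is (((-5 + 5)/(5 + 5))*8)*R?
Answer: 0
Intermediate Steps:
(((-5 + 5)/(5 + 5))*8)*R = (((-5 + 5)/(5 + 5))*8)*14 = ((0/10)*8)*14 = ((0*(1/10))*8)*14 = (0*8)*14 = 0*14 = 0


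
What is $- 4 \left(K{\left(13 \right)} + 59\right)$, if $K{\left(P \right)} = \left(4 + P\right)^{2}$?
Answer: $-1392$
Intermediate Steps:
$- 4 \left(K{\left(13 \right)} + 59\right) = - 4 \left(\left(4 + 13\right)^{2} + 59\right) = - 4 \left(17^{2} + 59\right) = - 4 \left(289 + 59\right) = \left(-4\right) 348 = -1392$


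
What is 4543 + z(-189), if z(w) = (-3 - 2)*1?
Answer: 4538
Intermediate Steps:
z(w) = -5 (z(w) = -5*1 = -5)
4543 + z(-189) = 4543 - 5 = 4538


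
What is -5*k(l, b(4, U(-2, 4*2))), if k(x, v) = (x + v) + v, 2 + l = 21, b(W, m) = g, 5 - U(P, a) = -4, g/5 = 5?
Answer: -345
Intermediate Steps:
g = 25 (g = 5*5 = 25)
U(P, a) = 9 (U(P, a) = 5 - 1*(-4) = 5 + 4 = 9)
b(W, m) = 25
l = 19 (l = -2 + 21 = 19)
k(x, v) = x + 2*v (k(x, v) = (v + x) + v = x + 2*v)
-5*k(l, b(4, U(-2, 4*2))) = -5*(19 + 2*25) = -5*(19 + 50) = -5*69 = -345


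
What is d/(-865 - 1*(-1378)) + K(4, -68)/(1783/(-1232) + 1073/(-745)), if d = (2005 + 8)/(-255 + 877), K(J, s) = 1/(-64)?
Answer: 6607391747/563776248204 ≈ 0.011720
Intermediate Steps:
K(J, s) = -1/64
d = 2013/622 ≈ 3.2363
d/(-865 - 1*(-1378)) + K(4, -68)/(1783/(-1232) + 1073/(-745)) = 2013/(622*(-865 - 1*(-1378))) - 1/(64*(1783/(-1232) + 1073/(-745))) = 2013/(622*(-865 + 1378)) - 1/(64*(1783*(-1/1232) + 1073*(-1/745))) = (2013/622)/513 - 1/(64*(-1783/1232 - 1073/745)) = (2013/622)*(1/513) - 1/(64*(-2650271/917840)) = 671/106362 - 1/64*(-917840/2650271) = 671/106362 + 57365/10601084 = 6607391747/563776248204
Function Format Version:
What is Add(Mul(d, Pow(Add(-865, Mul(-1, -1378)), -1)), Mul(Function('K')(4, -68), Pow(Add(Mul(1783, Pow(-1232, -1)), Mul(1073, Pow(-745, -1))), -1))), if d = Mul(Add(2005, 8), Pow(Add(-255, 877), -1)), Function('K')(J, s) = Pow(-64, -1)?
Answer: Rational(6607391747, 563776248204) ≈ 0.011720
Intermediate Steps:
Function('K')(J, s) = Rational(-1, 64)
d = Rational(2013, 622) (d = Mul(2013, Pow(622, -1)) = Mul(2013, Rational(1, 622)) = Rational(2013, 622) ≈ 3.2363)
Add(Mul(d, Pow(Add(-865, Mul(-1, -1378)), -1)), Mul(Function('K')(4, -68), Pow(Add(Mul(1783, Pow(-1232, -1)), Mul(1073, Pow(-745, -1))), -1))) = Add(Mul(Rational(2013, 622), Pow(Add(-865, Mul(-1, -1378)), -1)), Mul(Rational(-1, 64), Pow(Add(Mul(1783, Pow(-1232, -1)), Mul(1073, Pow(-745, -1))), -1))) = Add(Mul(Rational(2013, 622), Pow(Add(-865, 1378), -1)), Mul(Rational(-1, 64), Pow(Add(Mul(1783, Rational(-1, 1232)), Mul(1073, Rational(-1, 745))), -1))) = Add(Mul(Rational(2013, 622), Pow(513, -1)), Mul(Rational(-1, 64), Pow(Add(Rational(-1783, 1232), Rational(-1073, 745)), -1))) = Add(Mul(Rational(2013, 622), Rational(1, 513)), Mul(Rational(-1, 64), Pow(Rational(-2650271, 917840), -1))) = Add(Rational(671, 106362), Mul(Rational(-1, 64), Rational(-917840, 2650271))) = Add(Rational(671, 106362), Rational(57365, 10601084)) = Rational(6607391747, 563776248204)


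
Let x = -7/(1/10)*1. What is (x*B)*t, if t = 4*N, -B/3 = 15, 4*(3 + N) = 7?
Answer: -15750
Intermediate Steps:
N = -5/4 (N = -3 + (1/4)*7 = -3 + 7/4 = -5/4 ≈ -1.2500)
B = -45 (B = -3*15 = -45)
x = -70 (x = -7/(1*(1/10))*1 = -7/1/10*1 = -7*10*1 = -70*1 = -70)
t = -5 (t = 4*(-5/4) = -5)
(x*B)*t = -70*(-45)*(-5) = 3150*(-5) = -15750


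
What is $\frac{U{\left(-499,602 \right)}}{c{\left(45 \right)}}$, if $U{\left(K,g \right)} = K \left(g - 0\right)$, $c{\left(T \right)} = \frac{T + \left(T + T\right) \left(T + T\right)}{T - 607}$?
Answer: $\frac{168823676}{8145} \approx 20727.0$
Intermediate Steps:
$c{\left(T \right)} = \frac{T + 4 T^{2}}{-607 + T}$ ($c{\left(T \right)} = \frac{T + 2 T 2 T}{-607 + T} = \frac{T + 4 T^{2}}{-607 + T}$)
$U{\left(K,g \right)} = K g$ ($U{\left(K,g \right)} = K \left(g + \left(-4 + 4\right)\right) = K \left(g + 0\right) = K g$)
$\frac{U{\left(-499,602 \right)}}{c{\left(45 \right)}} = \frac{\left(-499\right) 602}{45 \frac{1}{-607 + 45} \left(1 + 4 \cdot 45\right)} = - \frac{300398}{45 \frac{1}{-562} \left(1 + 180\right)} = - \frac{300398}{45 \left(- \frac{1}{562}\right) 181} = - \frac{300398}{- \frac{8145}{562}} = \left(-300398\right) \left(- \frac{562}{8145}\right) = \frac{168823676}{8145}$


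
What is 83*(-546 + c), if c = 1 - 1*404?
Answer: -78767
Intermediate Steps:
c = -403 (c = 1 - 404 = -403)
83*(-546 + c) = 83*(-546 - 403) = 83*(-949) = -78767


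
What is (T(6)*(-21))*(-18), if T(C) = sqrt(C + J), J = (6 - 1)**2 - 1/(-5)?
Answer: 756*sqrt(195)/5 ≈ 2111.4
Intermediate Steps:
J = 126/5 (J = 5**2 - 1*(-1/5) = 25 + 1/5 = 126/5 ≈ 25.200)
T(C) = sqrt(126/5 + C) (T(C) = sqrt(C + 126/5) = sqrt(126/5 + C))
(T(6)*(-21))*(-18) = ((sqrt(630 + 25*6)/5)*(-21))*(-18) = ((sqrt(630 + 150)/5)*(-21))*(-18) = ((sqrt(780)/5)*(-21))*(-18) = (((2*sqrt(195))/5)*(-21))*(-18) = ((2*sqrt(195)/5)*(-21))*(-18) = -42*sqrt(195)/5*(-18) = 756*sqrt(195)/5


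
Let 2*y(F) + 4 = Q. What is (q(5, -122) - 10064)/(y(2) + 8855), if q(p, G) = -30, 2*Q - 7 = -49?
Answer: -20188/17685 ≈ -1.1415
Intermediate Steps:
Q = -21 (Q = 7/2 + (½)*(-49) = 7/2 - 49/2 = -21)
y(F) = -25/2 (y(F) = -2 + (½)*(-21) = -2 - 21/2 = -25/2)
(q(5, -122) - 10064)/(y(2) + 8855) = (-30 - 10064)/(-25/2 + 8855) = -10094/17685/2 = -10094*2/17685 = -20188/17685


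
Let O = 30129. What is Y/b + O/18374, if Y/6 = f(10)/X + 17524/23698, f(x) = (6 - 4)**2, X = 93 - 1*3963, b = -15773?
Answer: 3631332626258329/2214927062410710 ≈ 1.6395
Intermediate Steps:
X = -3870 (X = 93 - 3963 = -3870)
f(x) = 4 (f(x) = 2**2 = 4)
Y = 33861544/7642605 (Y = 6*(4/(-3870) + 17524/23698) = 6*(4*(-1/3870) + 17524*(1/23698)) = 6*(-2/1935 + 8762/11849) = 6*(16930772/22927815) = 33861544/7642605 ≈ 4.4306)
Y/b + O/18374 = (33861544/7642605)/(-15773) + 30129/18374 = (33861544/7642605)*(-1/15773) + 30129*(1/18374) = -33861544/120546808665 + 30129/18374 = 3631332626258329/2214927062410710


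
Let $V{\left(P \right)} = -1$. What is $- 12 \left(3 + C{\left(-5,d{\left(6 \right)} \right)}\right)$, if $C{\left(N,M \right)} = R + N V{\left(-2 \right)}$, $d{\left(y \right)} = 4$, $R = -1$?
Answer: $-84$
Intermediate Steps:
$C{\left(N,M \right)} = -1 - N$ ($C{\left(N,M \right)} = -1 + N \left(-1\right) = -1 - N$)
$- 12 \left(3 + C{\left(-5,d{\left(6 \right)} \right)}\right) = - 12 \left(3 - -4\right) = - 12 \left(3 + \left(-1 + 5\right)\right) = - 12 \left(3 + 4\right) = \left(-12\right) 7 = -84$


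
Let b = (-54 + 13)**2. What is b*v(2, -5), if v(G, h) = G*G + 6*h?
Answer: -43706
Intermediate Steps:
v(G, h) = G**2 + 6*h
b = 1681 (b = (-41)**2 = 1681)
b*v(2, -5) = 1681*(2**2 + 6*(-5)) = 1681*(4 - 30) = 1681*(-26) = -43706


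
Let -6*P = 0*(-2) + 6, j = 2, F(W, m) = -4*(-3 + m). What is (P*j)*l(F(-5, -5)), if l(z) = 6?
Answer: -12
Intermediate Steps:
F(W, m) = 12 - 4*m
P = -1 (P = -(0*(-2) + 6)/6 = -(0 + 6)/6 = -1/6*6 = -1)
(P*j)*l(F(-5, -5)) = -1*2*6 = -2*6 = -12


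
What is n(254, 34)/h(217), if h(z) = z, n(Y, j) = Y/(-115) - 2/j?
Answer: -143/13685 ≈ -0.010449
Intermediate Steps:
n(Y, j) = -2/j - Y/115 (n(Y, j) = Y*(-1/115) - 2/j = -Y/115 - 2/j = -2/j - Y/115)
n(254, 34)/h(217) = (-2/34 - 1/115*254)/217 = (-2*1/34 - 254/115)*(1/217) = (-1/17 - 254/115)*(1/217) = -4433/1955*1/217 = -143/13685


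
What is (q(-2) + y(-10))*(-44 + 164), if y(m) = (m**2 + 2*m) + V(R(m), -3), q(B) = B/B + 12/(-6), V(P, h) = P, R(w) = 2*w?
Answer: 7080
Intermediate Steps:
q(B) = -1 (q(B) = 1 + 12*(-1/6) = 1 - 2 = -1)
y(m) = m**2 + 4*m (y(m) = (m**2 + 2*m) + 2*m = m**2 + 4*m)
(q(-2) + y(-10))*(-44 + 164) = (-1 - 10*(4 - 10))*(-44 + 164) = (-1 - 10*(-6))*120 = (-1 + 60)*120 = 59*120 = 7080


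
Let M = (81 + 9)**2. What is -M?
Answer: -8100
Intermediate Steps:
M = 8100 (M = 90**2 = 8100)
-M = -1*8100 = -8100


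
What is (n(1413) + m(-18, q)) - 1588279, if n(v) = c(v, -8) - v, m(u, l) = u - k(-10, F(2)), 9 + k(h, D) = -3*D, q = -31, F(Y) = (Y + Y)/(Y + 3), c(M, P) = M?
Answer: -7941428/5 ≈ -1.5883e+6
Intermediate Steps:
F(Y) = 2*Y/(3 + Y) (F(Y) = (2*Y)/(3 + Y) = 2*Y/(3 + Y))
k(h, D) = -9 - 3*D
m(u, l) = 57/5 + u (m(u, l) = u - (-9 - 6*2/(3 + 2)) = u - (-9 - 6*2/5) = u - (-9 - 3*4/5) = u - (-9 - 12/5) = u - 1*(-57/5) = u + 57/5 = 57/5 + u)
n(v) = 0 (n(v) = v - v = 0)
(n(1413) + m(-18, q)) - 1588279 = (0 + (57/5 - 18)) - 1588279 = (0 - 33/5) - 1588279 = -33/5 - 1588279 = -7941428/5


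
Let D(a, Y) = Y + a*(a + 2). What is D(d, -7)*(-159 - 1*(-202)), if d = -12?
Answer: 4859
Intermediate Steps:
D(a, Y) = Y + a*(2 + a)
D(d, -7)*(-159 - 1*(-202)) = (-7 + (-12)² + 2*(-12))*(-159 - 1*(-202)) = (-7 + 144 - 24)*(-159 + 202) = 113*43 = 4859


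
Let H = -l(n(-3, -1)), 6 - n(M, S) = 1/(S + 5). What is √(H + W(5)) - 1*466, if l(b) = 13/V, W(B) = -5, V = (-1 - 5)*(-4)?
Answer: -466 + I*√798/12 ≈ -466.0 + 2.3541*I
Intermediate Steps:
V = 24 (V = -6*(-4) = 24)
n(M, S) = 6 - 1/(5 + S) (n(M, S) = 6 - 1/(S + 5) = 6 - 1/(5 + S))
l(b) = 13/24
H = -13/24 (H = -1*13/24 = -13/24 ≈ -0.54167)
√(H + W(5)) - 1*466 = √(-13/24 - 5) - 1*466 = √(-133/24) - 466 = I*√798/12 - 466 = -466 + I*√798/12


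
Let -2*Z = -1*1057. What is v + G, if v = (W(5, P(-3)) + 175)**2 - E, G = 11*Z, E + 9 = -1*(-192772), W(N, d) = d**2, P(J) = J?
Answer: -306187/2 ≈ -1.5309e+5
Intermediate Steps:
Z = 1057/2 (Z = -(-1)*1057/2 = -1/2*(-1057) = 1057/2 ≈ 528.50)
E = 192763 (E = -9 - 1*(-192772) = -9 + 192772 = 192763)
G = 11627/2 (G = 11*(1057/2) = 11627/2 ≈ 5813.5)
v = -158907 (v = ((-3)**2 + 175)**2 - 1*192763 = (9 + 175)**2 - 192763 = 184**2 - 192763 = 33856 - 192763 = -158907)
v + G = -158907 + 11627/2 = -306187/2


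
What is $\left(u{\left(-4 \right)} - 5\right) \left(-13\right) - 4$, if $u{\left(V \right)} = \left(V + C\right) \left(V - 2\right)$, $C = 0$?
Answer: $-251$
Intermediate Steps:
$u{\left(V \right)} = V \left(-2 + V\right)$ ($u{\left(V \right)} = \left(V + 0\right) \left(V - 2\right) = V \left(-2 + V\right)$)
$\left(u{\left(-4 \right)} - 5\right) \left(-13\right) - 4 = \left(- 4 \left(-2 - 4\right) - 5\right) \left(-13\right) - 4 = \left(\left(-4\right) \left(-6\right) - 5\right) \left(-13\right) - 4 = \left(24 - 5\right) \left(-13\right) - 4 = 19 \left(-13\right) - 4 = -247 - 4 = -251$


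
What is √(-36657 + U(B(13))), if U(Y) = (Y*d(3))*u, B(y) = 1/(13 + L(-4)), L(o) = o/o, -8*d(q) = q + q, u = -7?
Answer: I*√586506/4 ≈ 191.46*I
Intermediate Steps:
d(q) = -q/4 (d(q) = -(q + q)/8 = -q/4)
L(o) = 1
B(y) = 1/14 (B(y) = 1/(13 + 1) = 1/14)
U(Y) = 21*Y/4 (U(Y) = (Y*(-¼*3))*(-7) = (Y*(-¾))*(-7) = -3*Y/4*(-7) = 21*Y/4)
√(-36657 + U(B(13))) = √(-36657 + (21/4)*(1/14)) = √(-36657 + 3/8) = √(-293253/8) = I*√586506/4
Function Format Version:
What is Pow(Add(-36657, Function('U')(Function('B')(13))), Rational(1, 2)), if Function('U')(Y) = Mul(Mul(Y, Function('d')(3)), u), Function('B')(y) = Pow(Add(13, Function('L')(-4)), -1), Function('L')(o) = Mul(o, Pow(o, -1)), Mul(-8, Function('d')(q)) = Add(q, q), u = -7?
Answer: Mul(Rational(1, 4), I, Pow(586506, Rational(1, 2))) ≈ Mul(191.46, I)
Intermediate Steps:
Function('d')(q) = Mul(Rational(-1, 4), q) (Function('d')(q) = Mul(Rational(-1, 8), Add(q, q)) = Mul(Rational(-1, 8), Mul(2, q)) = Mul(Rational(-1, 4), q))
Function('L')(o) = 1
Function('B')(y) = Rational(1, 14) (Function('B')(y) = Pow(Add(13, 1), -1) = Pow(14, -1) = Rational(1, 14))
Function('U')(Y) = Mul(Rational(21, 4), Y) (Function('U')(Y) = Mul(Mul(Y, Mul(Rational(-1, 4), 3)), -7) = Mul(Mul(Y, Rational(-3, 4)), -7) = Mul(Mul(Rational(-3, 4), Y), -7) = Mul(Rational(21, 4), Y))
Pow(Add(-36657, Function('U')(Function('B')(13))), Rational(1, 2)) = Pow(Add(-36657, Mul(Rational(21, 4), Rational(1, 14))), Rational(1, 2)) = Pow(Add(-36657, Rational(3, 8)), Rational(1, 2)) = Pow(Rational(-293253, 8), Rational(1, 2)) = Mul(Rational(1, 4), I, Pow(586506, Rational(1, 2)))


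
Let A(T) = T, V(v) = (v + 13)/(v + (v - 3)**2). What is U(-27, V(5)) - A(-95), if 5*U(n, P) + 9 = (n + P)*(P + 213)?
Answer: -4909/5 ≈ -981.80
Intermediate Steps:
V(v) = (13 + v)/(v + (-3 + v)**2)
U(n, P) = -9/5 + (213 + P)*(P + n)/5 (U(n, P) = -9/5 + ((n + P)*(P + 213))/5 = -9/5 + ((P + n)*(213 + P))/5 = -9/5 + ((213 + P)*(P + n))/5 = -9/5 + (213 + P)*(P + n)/5)
U(-27, V(5)) - A(-95) = (-9/5 + ((13 + 5)/(5 + (-3 + 5)**2))**2/5 + 213*((13 + 5)/(5 + (-3 + 5)**2))/5 + (213/5)*(-27) + (1/5)*((13 + 5)/(5 + (-3 + 5)**2))*(-27)) - 1*(-95) = (-9/5 + (18/(5 + 2**2))**2/5 + 213*(18/(5 + 2**2))/5 - 5751/5 + (1/5)*(18/(5 + 2**2))*(-27)) + 95 = (-9/5 + (18/(5 + 4))**2/5 + 213*(18/(5 + 4))/5 - 5751/5 + (1/5)*(18/(5 + 4))*(-27)) + 95 = (-9/5 + (18/9)**2/5 + 213*(18/9)/5 - 5751/5 + (1/5)*(18/9)*(-27)) + 95 = (-9/5 + ((1/9)*18)**2/5 + 213*((1/9)*18)/5 - 5751/5 + (1/5)*((1/9)*18)*(-27)) + 95 = (-9/5 + (1/5)*2**2 + (213/5)*2 - 5751/5 + (1/5)*2*(-27)) + 95 = (-9/5 + (1/5)*4 + 426/5 - 5751/5 - 54/5) + 95 = (-9/5 + 4/5 + 426/5 - 5751/5 - 54/5) + 95 = -5384/5 + 95 = -4909/5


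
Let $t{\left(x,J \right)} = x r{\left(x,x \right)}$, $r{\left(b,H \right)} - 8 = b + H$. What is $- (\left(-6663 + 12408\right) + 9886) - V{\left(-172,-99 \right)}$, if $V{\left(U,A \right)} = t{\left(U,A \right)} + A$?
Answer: $-73324$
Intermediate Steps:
$r{\left(b,H \right)} = 8 + H + b$ ($r{\left(b,H \right)} = 8 + \left(b + H\right) = 8 + \left(H + b\right) = 8 + H + b$)
$t{\left(x,J \right)} = x \left(8 + 2 x\right)$ ($t{\left(x,J \right)} = x \left(8 + x + x\right) = x \left(8 + 2 x\right)$)
$V{\left(U,A \right)} = A + 2 U \left(4 + U\right)$ ($V{\left(U,A \right)} = 2 U \left(4 + U\right) + A = A + 2 U \left(4 + U\right)$)
$- (\left(-6663 + 12408\right) + 9886) - V{\left(-172,-99 \right)} = - (\left(-6663 + 12408\right) + 9886) - \left(-99 + 2 \left(-172\right) \left(4 - 172\right)\right) = - (5745 + 9886) - \left(-99 + 2 \left(-172\right) \left(-168\right)\right) = \left(-1\right) 15631 - \left(-99 + 57792\right) = -15631 - 57693 = -73324$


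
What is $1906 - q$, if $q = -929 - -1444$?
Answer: $1391$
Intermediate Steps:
$q = 515$ ($q = -929 + 1444 = 515$)
$1906 - q = 1906 - 515 = 1391$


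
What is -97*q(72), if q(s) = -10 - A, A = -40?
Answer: -2910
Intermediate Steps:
q(s) = 30 (q(s) = -10 - 1*(-40) = -10 + 40 = 30)
-97*q(72) = -97*30 = -2910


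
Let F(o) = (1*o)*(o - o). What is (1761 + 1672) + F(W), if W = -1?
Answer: 3433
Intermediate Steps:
F(o) = 0 (F(o) = o*0 = 0)
(1761 + 1672) + F(W) = (1761 + 1672) + 0 = 3433 + 0 = 3433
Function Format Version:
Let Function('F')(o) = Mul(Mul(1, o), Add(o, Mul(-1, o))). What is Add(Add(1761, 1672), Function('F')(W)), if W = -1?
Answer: 3433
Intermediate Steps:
Function('F')(o) = 0 (Function('F')(o) = Mul(o, 0) = 0)
Add(Add(1761, 1672), Function('F')(W)) = Add(Add(1761, 1672), 0) = Add(3433, 0) = 3433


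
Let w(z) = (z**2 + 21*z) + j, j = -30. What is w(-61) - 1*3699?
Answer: -1289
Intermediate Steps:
w(z) = -30 + z**2 + 21*z (w(z) = (z**2 + 21*z) - 30 = -30 + z**2 + 21*z)
w(-61) - 1*3699 = (-30 + (-61)**2 + 21*(-61)) - 1*3699 = (-30 + 3721 - 1281) - 3699 = 2410 - 3699 = -1289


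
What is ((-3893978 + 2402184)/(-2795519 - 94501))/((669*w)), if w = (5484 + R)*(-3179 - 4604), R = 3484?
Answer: -745897/67474488402765360 ≈ -1.1055e-11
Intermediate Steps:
w = -69797944 (w = (5484 + 3484)*(-3179 - 4604) = 8968*(-7783) = -69797944)
((-3893978 + 2402184)/(-2795519 - 94501))/((669*w)) = ((-3893978 + 2402184)/(-2795519 - 94501))/((669*(-69797944))) = -1491794/(-2890020)/(-46694824536) = -1491794*(-1/2890020)*(-1/46694824536) = (745897/1445010)*(-1/46694824536) = -745897/67474488402765360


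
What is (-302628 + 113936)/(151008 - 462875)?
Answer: 188692/311867 ≈ 0.60504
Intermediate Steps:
(-302628 + 113936)/(151008 - 462875) = -188692/(-311867) = -188692*(-1/311867) = 188692/311867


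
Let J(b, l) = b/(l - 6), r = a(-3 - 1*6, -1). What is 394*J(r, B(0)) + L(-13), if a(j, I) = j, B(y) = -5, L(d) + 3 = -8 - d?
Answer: 3568/11 ≈ 324.36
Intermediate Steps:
L(d) = -11 - d (L(d) = -3 + (-8 - d) = -11 - d)
r = -9 (r = -3 - 1*6 = -3 - 6 = -9)
J(b, l) = b/(-6 + l)
394*J(r, B(0)) + L(-13) = 394*(-9/(-6 - 5)) + (-11 - 1*(-13)) = 394*(-9/(-11)) + (-11 + 13) = 394*(-9*(-1/11)) + 2 = 394*(9/11) + 2 = 3546/11 + 2 = 3568/11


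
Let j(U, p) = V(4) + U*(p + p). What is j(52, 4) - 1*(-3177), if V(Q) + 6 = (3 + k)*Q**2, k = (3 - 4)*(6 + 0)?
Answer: 3539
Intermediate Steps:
k = -6 (k = -1*6 = -6)
V(Q) = -6 - 3*Q**2 (V(Q) = -6 + (3 - 6)*Q**2 = -6 - 3*Q**2)
j(U, p) = -54 + 2*U*p (j(U, p) = (-6 - 3*4**2) + U*(p + p) = (-6 - 3*16) + U*(2*p) = (-6 - 48) + 2*U*p = -54 + 2*U*p)
j(52, 4) - 1*(-3177) = (-54 + 2*52*4) - 1*(-3177) = (-54 + 416) + 3177 = 362 + 3177 = 3539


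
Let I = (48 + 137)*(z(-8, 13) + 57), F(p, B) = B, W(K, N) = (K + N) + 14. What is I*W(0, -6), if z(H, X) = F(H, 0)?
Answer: 84360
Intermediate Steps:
W(K, N) = 14 + K + N
z(H, X) = 0
I = 10545 (I = (48 + 137)*(0 + 57) = 185*57 = 10545)
I*W(0, -6) = 10545*(14 + 0 - 6) = 10545*8 = 84360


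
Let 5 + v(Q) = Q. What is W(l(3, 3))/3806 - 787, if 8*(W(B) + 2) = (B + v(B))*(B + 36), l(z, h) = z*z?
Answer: -23962007/30448 ≈ -786.98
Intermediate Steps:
l(z, h) = z**2
v(Q) = -5 + Q
W(B) = -2 + (-5 + 2*B)*(36 + B)/8 (W(B) = -2 + ((B + (-5 + B))*(B + 36))/8 = -2 + ((-5 + 2*B)*(36 + B))/8 = -2 + (-5 + 2*B)*(36 + B)/8)
W(l(3, 3))/3806 - 787 = (-49/2 + (3**2)**2/4 + (67/8)*3**2)/3806 - 787 = (-49/2 + (1/4)*9**2 + (67/8)*9)*(1/3806) - 787 = (-49/2 + (1/4)*81 + 603/8)*(1/3806) - 787 = (-49/2 + 81/4 + 603/8)*(1/3806) - 787 = (569/8)*(1/3806) - 787 = 569/30448 - 787 = -23962007/30448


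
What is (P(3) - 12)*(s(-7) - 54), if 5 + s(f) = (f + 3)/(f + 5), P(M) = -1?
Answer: 741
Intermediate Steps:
s(f) = -5 + (3 + f)/(5 + f) (s(f) = -5 + (f + 3)/(f + 5) = -5 + (3 + f)/(5 + f))
(P(3) - 12)*(s(-7) - 54) = (-1 - 12)*(2*(-11 - 2*(-7))/(5 - 7) - 54) = -13*(2*(-11 + 14)/(-2) - 54) = -13*(2*(-½)*3 - 54) = -13*(-3 - 54) = -13*(-57) = 741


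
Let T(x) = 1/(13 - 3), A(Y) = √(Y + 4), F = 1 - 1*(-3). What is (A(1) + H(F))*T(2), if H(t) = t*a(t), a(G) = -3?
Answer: -6/5 + √5/10 ≈ -0.97639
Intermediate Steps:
F = 4 (F = 1 + 3 = 4)
A(Y) = √(4 + Y)
T(x) = ⅒ (T(x) = 1/10 = ⅒)
H(t) = -3*t (H(t) = t*(-3) = -3*t)
(A(1) + H(F))*T(2) = (√(4 + 1) - 3*4)*(⅒) = (√5 - 12)*(⅒) = (-12 + √5)*(⅒) = -6/5 + √5/10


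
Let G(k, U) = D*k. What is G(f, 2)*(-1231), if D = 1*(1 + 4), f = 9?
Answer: -55395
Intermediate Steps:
D = 5 (D = 1*5 = 5)
G(k, U) = 5*k
G(f, 2)*(-1231) = (5*9)*(-1231) = 45*(-1231) = -55395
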